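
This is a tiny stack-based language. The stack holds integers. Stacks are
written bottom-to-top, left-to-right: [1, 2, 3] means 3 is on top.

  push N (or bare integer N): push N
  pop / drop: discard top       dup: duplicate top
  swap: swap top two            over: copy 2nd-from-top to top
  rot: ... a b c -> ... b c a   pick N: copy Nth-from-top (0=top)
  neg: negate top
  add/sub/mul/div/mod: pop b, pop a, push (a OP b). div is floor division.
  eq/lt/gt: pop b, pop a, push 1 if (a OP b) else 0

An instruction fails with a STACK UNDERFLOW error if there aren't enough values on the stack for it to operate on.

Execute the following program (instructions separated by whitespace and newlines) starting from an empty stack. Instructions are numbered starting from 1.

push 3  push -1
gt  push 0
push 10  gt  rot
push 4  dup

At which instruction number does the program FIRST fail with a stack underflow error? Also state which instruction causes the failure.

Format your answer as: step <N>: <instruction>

Answer: step 7: rot

Derivation:
Step 1 ('push 3'): stack = [3], depth = 1
Step 2 ('push -1'): stack = [3, -1], depth = 2
Step 3 ('gt'): stack = [1], depth = 1
Step 4 ('push 0'): stack = [1, 0], depth = 2
Step 5 ('push 10'): stack = [1, 0, 10], depth = 3
Step 6 ('gt'): stack = [1, 0], depth = 2
Step 7 ('rot'): needs 3 value(s) but depth is 2 — STACK UNDERFLOW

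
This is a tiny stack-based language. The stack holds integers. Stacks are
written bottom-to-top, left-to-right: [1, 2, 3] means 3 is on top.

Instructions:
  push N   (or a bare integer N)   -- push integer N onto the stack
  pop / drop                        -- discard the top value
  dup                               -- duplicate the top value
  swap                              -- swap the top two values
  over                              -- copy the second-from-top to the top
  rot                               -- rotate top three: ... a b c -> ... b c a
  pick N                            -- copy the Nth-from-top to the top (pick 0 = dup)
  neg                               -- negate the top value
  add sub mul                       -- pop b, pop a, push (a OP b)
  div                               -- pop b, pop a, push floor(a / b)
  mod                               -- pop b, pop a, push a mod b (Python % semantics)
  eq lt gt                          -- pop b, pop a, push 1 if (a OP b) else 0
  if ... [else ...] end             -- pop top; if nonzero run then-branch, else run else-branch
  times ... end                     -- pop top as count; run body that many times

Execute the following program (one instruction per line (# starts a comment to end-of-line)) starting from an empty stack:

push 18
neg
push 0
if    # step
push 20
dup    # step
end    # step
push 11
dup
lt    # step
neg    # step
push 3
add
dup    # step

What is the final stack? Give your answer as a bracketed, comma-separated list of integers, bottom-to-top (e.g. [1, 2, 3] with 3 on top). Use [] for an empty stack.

Answer: [-18, 3, 3]

Derivation:
After 'push 18': [18]
After 'neg': [-18]
After 'push 0': [-18, 0]
After 'if': [-18]
After 'push 11': [-18, 11]
After 'dup': [-18, 11, 11]
After 'lt': [-18, 0]
After 'neg': [-18, 0]
After 'push 3': [-18, 0, 3]
After 'add': [-18, 3]
After 'dup': [-18, 3, 3]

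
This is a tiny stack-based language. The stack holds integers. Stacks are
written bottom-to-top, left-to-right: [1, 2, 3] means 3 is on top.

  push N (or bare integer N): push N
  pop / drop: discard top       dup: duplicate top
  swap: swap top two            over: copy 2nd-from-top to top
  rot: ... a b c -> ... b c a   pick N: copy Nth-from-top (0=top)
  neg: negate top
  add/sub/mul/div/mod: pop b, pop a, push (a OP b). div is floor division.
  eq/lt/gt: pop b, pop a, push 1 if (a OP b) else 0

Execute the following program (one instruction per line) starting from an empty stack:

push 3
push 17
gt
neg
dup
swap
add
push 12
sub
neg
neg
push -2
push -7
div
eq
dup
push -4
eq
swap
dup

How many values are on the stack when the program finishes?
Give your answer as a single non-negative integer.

Answer: 3

Derivation:
After 'push 3': stack = [3] (depth 1)
After 'push 17': stack = [3, 17] (depth 2)
After 'gt': stack = [0] (depth 1)
After 'neg': stack = [0] (depth 1)
After 'dup': stack = [0, 0] (depth 2)
After 'swap': stack = [0, 0] (depth 2)
After 'add': stack = [0] (depth 1)
After 'push 12': stack = [0, 12] (depth 2)
After 'sub': stack = [-12] (depth 1)
After 'neg': stack = [12] (depth 1)
After 'neg': stack = [-12] (depth 1)
After 'push -2': stack = [-12, -2] (depth 2)
After 'push -7': stack = [-12, -2, -7] (depth 3)
After 'div': stack = [-12, 0] (depth 2)
After 'eq': stack = [0] (depth 1)
After 'dup': stack = [0, 0] (depth 2)
After 'push -4': stack = [0, 0, -4] (depth 3)
After 'eq': stack = [0, 0] (depth 2)
After 'swap': stack = [0, 0] (depth 2)
After 'dup': stack = [0, 0, 0] (depth 3)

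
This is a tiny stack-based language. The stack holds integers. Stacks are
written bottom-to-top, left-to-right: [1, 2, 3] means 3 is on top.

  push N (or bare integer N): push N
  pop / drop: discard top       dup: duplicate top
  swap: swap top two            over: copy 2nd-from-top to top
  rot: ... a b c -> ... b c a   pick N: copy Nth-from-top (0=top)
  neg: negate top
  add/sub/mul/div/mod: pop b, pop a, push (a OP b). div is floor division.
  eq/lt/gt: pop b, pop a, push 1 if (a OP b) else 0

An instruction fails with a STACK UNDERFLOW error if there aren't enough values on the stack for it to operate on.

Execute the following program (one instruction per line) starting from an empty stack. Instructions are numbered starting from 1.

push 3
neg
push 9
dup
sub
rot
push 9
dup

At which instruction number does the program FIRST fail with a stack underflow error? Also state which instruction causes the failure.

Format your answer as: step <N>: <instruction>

Answer: step 6: rot

Derivation:
Step 1 ('push 3'): stack = [3], depth = 1
Step 2 ('neg'): stack = [-3], depth = 1
Step 3 ('push 9'): stack = [-3, 9], depth = 2
Step 4 ('dup'): stack = [-3, 9, 9], depth = 3
Step 5 ('sub'): stack = [-3, 0], depth = 2
Step 6 ('rot'): needs 3 value(s) but depth is 2 — STACK UNDERFLOW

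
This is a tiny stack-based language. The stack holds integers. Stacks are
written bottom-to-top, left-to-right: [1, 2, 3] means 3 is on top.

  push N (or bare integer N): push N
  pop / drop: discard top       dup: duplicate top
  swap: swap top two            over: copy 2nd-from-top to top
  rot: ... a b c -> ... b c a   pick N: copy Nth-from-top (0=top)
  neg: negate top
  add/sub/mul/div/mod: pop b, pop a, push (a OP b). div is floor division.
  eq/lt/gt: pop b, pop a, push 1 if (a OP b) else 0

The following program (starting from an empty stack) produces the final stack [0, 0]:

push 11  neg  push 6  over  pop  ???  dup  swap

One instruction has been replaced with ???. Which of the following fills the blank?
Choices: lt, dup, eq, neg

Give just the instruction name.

Stack before ???: [-11, 6]
Stack after ???:  [0]
Checking each choice:
  lt: produces [1, 1]
  dup: produces [-11, 6, 6, 6]
  eq: MATCH
  neg: produces [-11, -6, -6]


Answer: eq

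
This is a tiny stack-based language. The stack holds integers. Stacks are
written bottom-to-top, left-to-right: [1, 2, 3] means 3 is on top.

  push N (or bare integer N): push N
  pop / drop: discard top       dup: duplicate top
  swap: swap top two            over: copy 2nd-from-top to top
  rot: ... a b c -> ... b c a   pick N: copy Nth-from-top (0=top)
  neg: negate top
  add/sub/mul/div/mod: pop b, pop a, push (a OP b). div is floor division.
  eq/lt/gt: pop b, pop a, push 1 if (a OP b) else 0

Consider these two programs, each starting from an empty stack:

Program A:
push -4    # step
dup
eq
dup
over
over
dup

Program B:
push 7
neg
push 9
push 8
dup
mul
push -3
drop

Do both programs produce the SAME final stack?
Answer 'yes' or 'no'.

Program A trace:
  After 'push -4': [-4]
  After 'dup': [-4, -4]
  After 'eq': [1]
  After 'dup': [1, 1]
  After 'over': [1, 1, 1]
  After 'over': [1, 1, 1, 1]
  After 'dup': [1, 1, 1, 1, 1]
Program A final stack: [1, 1, 1, 1, 1]

Program B trace:
  After 'push 7': [7]
  After 'neg': [-7]
  After 'push 9': [-7, 9]
  After 'push 8': [-7, 9, 8]
  After 'dup': [-7, 9, 8, 8]
  After 'mul': [-7, 9, 64]
  After 'push -3': [-7, 9, 64, -3]
  After 'drop': [-7, 9, 64]
Program B final stack: [-7, 9, 64]
Same: no

Answer: no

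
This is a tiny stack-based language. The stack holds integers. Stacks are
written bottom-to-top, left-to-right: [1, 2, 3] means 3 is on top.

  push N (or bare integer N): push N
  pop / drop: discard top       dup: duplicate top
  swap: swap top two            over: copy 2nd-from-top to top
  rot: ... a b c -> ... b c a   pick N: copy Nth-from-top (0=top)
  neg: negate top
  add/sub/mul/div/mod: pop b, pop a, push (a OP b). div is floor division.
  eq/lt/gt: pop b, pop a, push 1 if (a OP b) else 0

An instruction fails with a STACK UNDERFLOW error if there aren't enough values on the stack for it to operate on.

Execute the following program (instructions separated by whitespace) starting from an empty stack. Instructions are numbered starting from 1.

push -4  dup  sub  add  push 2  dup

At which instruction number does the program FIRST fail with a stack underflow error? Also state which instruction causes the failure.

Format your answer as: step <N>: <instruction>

Answer: step 4: add

Derivation:
Step 1 ('push -4'): stack = [-4], depth = 1
Step 2 ('dup'): stack = [-4, -4], depth = 2
Step 3 ('sub'): stack = [0], depth = 1
Step 4 ('add'): needs 2 value(s) but depth is 1 — STACK UNDERFLOW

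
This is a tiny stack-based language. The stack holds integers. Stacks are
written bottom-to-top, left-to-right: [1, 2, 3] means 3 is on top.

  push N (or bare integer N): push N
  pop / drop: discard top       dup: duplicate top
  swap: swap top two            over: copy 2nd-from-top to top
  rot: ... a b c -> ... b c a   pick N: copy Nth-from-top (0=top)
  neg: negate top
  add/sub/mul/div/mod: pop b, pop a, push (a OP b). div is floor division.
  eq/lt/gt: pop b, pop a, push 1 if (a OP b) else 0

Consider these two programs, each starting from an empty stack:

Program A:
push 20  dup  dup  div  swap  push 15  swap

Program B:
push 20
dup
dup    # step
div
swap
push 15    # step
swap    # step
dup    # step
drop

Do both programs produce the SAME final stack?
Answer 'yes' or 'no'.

Program A trace:
  After 'push 20': [20]
  After 'dup': [20, 20]
  After 'dup': [20, 20, 20]
  After 'div': [20, 1]
  After 'swap': [1, 20]
  After 'push 15': [1, 20, 15]
  After 'swap': [1, 15, 20]
Program A final stack: [1, 15, 20]

Program B trace:
  After 'push 20': [20]
  After 'dup': [20, 20]
  After 'dup': [20, 20, 20]
  After 'div': [20, 1]
  After 'swap': [1, 20]
  After 'push 15': [1, 20, 15]
  After 'swap': [1, 15, 20]
  After 'dup': [1, 15, 20, 20]
  After 'drop': [1, 15, 20]
Program B final stack: [1, 15, 20]
Same: yes

Answer: yes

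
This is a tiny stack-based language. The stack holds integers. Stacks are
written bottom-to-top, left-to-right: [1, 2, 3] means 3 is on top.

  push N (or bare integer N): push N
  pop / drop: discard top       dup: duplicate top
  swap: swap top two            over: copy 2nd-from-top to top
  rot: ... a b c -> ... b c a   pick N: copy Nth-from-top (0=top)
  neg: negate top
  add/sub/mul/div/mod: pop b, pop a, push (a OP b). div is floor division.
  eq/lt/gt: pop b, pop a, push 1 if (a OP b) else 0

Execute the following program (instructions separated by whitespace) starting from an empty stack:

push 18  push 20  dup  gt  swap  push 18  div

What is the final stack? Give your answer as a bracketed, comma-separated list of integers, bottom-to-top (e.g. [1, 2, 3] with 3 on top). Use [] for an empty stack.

Answer: [0, 1]

Derivation:
After 'push 18': [18]
After 'push 20': [18, 20]
After 'dup': [18, 20, 20]
After 'gt': [18, 0]
After 'swap': [0, 18]
After 'push 18': [0, 18, 18]
After 'div': [0, 1]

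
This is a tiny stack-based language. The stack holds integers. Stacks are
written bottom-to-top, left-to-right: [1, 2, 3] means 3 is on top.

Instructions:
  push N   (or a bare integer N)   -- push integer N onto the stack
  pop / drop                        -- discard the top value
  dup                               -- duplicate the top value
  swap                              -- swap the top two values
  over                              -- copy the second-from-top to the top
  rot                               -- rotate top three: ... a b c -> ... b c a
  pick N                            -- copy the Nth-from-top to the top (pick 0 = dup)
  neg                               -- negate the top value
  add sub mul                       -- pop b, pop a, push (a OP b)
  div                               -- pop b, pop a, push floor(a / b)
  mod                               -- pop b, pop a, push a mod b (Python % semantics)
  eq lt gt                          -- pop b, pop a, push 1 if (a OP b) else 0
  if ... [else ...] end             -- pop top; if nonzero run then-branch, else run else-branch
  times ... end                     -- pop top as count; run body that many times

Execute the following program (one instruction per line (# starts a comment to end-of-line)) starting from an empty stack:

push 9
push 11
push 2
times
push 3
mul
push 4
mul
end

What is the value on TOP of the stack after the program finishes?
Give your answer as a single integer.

After 'push 9': [9]
After 'push 11': [9, 11]
After 'push 2': [9, 11, 2]
After 'times': [9, 11]
After 'push 3': [9, 11, 3]
After 'mul': [9, 33]
After 'push 4': [9, 33, 4]
After 'mul': [9, 132]
After 'push 3': [9, 132, 3]
After 'mul': [9, 396]
After 'push 4': [9, 396, 4]
After 'mul': [9, 1584]

Answer: 1584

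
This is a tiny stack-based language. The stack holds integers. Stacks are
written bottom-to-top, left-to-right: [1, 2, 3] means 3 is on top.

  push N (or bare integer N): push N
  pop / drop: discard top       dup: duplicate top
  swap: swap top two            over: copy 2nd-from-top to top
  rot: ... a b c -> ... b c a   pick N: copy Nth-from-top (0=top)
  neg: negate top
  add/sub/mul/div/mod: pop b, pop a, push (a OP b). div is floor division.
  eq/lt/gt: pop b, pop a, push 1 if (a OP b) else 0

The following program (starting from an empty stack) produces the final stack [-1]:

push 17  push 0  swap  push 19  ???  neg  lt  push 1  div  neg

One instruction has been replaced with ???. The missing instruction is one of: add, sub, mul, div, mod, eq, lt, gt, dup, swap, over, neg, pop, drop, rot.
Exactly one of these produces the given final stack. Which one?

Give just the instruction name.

Answer: sub

Derivation:
Stack before ???: [0, 17, 19]
Stack after ???:  [0, -2]
The instruction that transforms [0, 17, 19] -> [0, -2] is: sub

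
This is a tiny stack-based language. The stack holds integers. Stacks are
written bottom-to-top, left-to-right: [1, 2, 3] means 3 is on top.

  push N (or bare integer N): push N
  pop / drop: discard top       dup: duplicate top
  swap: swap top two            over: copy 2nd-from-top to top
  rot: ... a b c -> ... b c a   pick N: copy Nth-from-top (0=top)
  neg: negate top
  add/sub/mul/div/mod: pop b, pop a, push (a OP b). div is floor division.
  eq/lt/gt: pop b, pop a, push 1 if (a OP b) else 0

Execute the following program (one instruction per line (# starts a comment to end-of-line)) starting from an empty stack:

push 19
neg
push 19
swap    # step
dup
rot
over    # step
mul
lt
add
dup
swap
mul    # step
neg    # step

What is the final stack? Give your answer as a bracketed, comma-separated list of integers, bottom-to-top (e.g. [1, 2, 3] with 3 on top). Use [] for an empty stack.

After 'push 19': [19]
After 'neg': [-19]
After 'push 19': [-19, 19]
After 'swap': [19, -19]
After 'dup': [19, -19, -19]
After 'rot': [-19, -19, 19]
After 'over': [-19, -19, 19, -19]
After 'mul': [-19, -19, -361]
After 'lt': [-19, 0]
After 'add': [-19]
After 'dup': [-19, -19]
After 'swap': [-19, -19]
After 'mul': [361]
After 'neg': [-361]

Answer: [-361]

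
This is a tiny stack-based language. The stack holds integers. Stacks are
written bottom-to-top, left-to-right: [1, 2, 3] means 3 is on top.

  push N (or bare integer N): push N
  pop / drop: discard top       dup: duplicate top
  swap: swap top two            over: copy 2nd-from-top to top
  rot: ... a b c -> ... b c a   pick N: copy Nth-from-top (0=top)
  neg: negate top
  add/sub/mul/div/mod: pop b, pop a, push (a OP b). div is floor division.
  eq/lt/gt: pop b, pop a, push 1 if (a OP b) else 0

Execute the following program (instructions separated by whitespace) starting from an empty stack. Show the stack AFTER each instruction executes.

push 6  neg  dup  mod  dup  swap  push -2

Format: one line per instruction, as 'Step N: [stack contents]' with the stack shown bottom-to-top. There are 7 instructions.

Step 1: [6]
Step 2: [-6]
Step 3: [-6, -6]
Step 4: [0]
Step 5: [0, 0]
Step 6: [0, 0]
Step 7: [0, 0, -2]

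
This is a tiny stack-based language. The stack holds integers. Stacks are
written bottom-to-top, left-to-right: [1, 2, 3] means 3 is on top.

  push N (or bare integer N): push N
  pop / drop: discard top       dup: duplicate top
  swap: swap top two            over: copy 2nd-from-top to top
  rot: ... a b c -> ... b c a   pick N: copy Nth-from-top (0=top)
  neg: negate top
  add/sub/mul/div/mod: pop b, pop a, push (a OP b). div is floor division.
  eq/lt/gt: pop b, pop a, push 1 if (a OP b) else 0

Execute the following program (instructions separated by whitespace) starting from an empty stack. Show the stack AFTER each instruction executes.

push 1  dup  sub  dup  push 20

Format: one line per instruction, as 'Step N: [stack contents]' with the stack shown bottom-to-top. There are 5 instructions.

Step 1: [1]
Step 2: [1, 1]
Step 3: [0]
Step 4: [0, 0]
Step 5: [0, 0, 20]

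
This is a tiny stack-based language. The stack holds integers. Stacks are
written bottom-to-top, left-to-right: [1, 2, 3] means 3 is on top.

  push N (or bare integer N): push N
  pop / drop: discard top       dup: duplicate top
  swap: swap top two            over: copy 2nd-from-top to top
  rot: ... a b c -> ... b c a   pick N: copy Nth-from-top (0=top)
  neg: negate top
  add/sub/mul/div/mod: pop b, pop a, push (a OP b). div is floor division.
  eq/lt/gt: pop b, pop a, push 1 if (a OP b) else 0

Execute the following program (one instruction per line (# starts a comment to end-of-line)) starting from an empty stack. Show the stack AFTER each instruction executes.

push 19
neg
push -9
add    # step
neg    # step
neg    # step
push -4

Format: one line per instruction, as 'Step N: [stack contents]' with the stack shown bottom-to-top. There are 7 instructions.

Step 1: [19]
Step 2: [-19]
Step 3: [-19, -9]
Step 4: [-28]
Step 5: [28]
Step 6: [-28]
Step 7: [-28, -4]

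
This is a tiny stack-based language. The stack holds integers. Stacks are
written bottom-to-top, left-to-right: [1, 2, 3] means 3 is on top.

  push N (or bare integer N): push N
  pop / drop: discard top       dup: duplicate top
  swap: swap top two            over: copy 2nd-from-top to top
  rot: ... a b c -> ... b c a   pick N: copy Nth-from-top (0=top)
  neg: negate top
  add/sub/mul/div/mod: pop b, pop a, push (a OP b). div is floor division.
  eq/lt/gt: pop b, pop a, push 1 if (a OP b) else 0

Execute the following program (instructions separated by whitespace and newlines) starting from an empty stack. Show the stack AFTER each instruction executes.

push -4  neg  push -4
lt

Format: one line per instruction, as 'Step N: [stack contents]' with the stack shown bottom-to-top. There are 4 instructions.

Step 1: [-4]
Step 2: [4]
Step 3: [4, -4]
Step 4: [0]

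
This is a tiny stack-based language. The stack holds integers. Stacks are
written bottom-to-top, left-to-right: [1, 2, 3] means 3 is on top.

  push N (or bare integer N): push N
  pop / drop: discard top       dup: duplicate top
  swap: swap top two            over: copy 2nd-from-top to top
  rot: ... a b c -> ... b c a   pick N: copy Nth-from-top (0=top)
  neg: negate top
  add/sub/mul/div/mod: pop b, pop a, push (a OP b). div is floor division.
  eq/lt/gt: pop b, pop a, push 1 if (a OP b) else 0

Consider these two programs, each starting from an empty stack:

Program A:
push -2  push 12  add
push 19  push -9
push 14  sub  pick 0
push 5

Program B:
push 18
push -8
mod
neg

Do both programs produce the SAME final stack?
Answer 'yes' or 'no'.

Program A trace:
  After 'push -2': [-2]
  After 'push 12': [-2, 12]
  After 'add': [10]
  After 'push 19': [10, 19]
  After 'push -9': [10, 19, -9]
  After 'push 14': [10, 19, -9, 14]
  After 'sub': [10, 19, -23]
  After 'pick 0': [10, 19, -23, -23]
  After 'push 5': [10, 19, -23, -23, 5]
Program A final stack: [10, 19, -23, -23, 5]

Program B trace:
  After 'push 18': [18]
  After 'push -8': [18, -8]
  After 'mod': [-6]
  After 'neg': [6]
Program B final stack: [6]
Same: no

Answer: no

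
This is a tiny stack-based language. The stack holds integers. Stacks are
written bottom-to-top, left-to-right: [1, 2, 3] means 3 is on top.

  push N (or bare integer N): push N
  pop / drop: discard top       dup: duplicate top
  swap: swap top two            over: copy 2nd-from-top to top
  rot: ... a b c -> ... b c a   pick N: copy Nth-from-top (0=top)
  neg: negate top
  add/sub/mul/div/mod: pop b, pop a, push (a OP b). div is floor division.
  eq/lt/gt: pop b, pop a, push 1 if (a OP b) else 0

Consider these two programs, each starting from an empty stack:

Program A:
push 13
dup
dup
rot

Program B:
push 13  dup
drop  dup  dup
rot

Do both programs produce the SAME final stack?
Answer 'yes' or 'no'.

Answer: yes

Derivation:
Program A trace:
  After 'push 13': [13]
  After 'dup': [13, 13]
  After 'dup': [13, 13, 13]
  After 'rot': [13, 13, 13]
Program A final stack: [13, 13, 13]

Program B trace:
  After 'push 13': [13]
  After 'dup': [13, 13]
  After 'drop': [13]
  After 'dup': [13, 13]
  After 'dup': [13, 13, 13]
  After 'rot': [13, 13, 13]
Program B final stack: [13, 13, 13]
Same: yes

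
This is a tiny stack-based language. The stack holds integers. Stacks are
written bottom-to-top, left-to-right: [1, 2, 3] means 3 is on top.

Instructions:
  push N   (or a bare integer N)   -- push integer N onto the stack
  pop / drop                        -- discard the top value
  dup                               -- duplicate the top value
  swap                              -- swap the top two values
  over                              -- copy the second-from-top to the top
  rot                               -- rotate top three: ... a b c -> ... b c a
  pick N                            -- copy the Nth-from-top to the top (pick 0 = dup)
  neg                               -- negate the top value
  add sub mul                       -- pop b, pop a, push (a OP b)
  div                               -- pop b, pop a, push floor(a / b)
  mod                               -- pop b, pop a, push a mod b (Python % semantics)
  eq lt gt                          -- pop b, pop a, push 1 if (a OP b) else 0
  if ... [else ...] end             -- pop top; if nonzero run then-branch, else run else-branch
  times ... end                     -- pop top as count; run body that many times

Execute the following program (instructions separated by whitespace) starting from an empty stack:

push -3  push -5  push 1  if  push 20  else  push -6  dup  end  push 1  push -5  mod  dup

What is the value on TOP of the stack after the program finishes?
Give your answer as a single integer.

Answer: -4

Derivation:
After 'push -3': [-3]
After 'push -5': [-3, -5]
After 'push 1': [-3, -5, 1]
After 'if': [-3, -5]
After 'push 20': [-3, -5, 20]
After 'push 1': [-3, -5, 20, 1]
After 'push -5': [-3, -5, 20, 1, -5]
After 'mod': [-3, -5, 20, -4]
After 'dup': [-3, -5, 20, -4, -4]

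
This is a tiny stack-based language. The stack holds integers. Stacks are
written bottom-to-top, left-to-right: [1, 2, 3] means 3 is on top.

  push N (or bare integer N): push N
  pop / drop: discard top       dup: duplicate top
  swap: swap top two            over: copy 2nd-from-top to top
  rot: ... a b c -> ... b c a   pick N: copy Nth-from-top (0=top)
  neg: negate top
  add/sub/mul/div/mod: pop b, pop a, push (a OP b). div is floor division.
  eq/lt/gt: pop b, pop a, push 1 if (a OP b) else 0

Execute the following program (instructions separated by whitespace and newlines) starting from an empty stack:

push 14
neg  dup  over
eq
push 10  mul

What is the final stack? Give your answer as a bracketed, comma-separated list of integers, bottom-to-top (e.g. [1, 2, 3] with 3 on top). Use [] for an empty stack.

Answer: [-14, 10]

Derivation:
After 'push 14': [14]
After 'neg': [-14]
After 'dup': [-14, -14]
After 'over': [-14, -14, -14]
After 'eq': [-14, 1]
After 'push 10': [-14, 1, 10]
After 'mul': [-14, 10]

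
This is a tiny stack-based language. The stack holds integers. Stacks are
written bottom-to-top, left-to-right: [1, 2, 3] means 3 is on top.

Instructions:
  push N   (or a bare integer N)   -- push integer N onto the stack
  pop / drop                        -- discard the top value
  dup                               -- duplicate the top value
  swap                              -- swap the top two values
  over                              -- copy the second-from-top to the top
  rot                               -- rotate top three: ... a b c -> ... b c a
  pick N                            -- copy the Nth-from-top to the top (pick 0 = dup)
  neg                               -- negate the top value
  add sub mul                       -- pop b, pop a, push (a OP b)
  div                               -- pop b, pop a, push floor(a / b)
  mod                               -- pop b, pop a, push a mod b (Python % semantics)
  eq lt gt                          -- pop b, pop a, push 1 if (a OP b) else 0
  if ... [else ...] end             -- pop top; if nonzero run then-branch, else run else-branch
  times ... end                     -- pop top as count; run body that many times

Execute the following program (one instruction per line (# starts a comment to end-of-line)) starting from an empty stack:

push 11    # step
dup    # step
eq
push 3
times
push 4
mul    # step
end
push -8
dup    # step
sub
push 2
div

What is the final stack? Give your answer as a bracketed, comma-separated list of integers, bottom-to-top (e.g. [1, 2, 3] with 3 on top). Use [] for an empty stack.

After 'push 11': [11]
After 'dup': [11, 11]
After 'eq': [1]
After 'push 3': [1, 3]
After 'times': [1]
After 'push 4': [1, 4]
After 'mul': [4]
After 'push 4': [4, 4]
After 'mul': [16]
After 'push 4': [16, 4]
After 'mul': [64]
After 'push -8': [64, -8]
After 'dup': [64, -8, -8]
After 'sub': [64, 0]
After 'push 2': [64, 0, 2]
After 'div': [64, 0]

Answer: [64, 0]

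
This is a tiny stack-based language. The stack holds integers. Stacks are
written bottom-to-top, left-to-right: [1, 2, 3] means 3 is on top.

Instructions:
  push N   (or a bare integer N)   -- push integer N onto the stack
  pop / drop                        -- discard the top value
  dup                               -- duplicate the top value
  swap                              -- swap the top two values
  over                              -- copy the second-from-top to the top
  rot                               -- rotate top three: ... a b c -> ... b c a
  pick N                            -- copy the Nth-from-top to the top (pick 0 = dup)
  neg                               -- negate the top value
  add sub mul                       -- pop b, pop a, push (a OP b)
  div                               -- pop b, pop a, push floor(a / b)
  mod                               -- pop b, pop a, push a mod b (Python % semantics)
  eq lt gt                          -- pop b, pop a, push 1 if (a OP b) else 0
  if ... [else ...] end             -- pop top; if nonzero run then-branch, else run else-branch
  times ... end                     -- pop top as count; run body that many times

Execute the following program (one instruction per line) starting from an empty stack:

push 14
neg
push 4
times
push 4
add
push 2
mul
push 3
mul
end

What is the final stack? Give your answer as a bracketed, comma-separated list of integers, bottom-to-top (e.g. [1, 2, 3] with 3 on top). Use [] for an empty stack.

Answer: [-11928]

Derivation:
After 'push 14': [14]
After 'neg': [-14]
After 'push 4': [-14, 4]
After 'times': [-14]
After 'push 4': [-14, 4]
After 'add': [-10]
After 'push 2': [-10, 2]
After 'mul': [-20]
After 'push 3': [-20, 3]
After 'mul': [-60]
After 'push 4': [-60, 4]
After 'add': [-56]
  ...
After 'push 4': [-336, 4]
After 'add': [-332]
After 'push 2': [-332, 2]
After 'mul': [-664]
After 'push 3': [-664, 3]
After 'mul': [-1992]
After 'push 4': [-1992, 4]
After 'add': [-1988]
After 'push 2': [-1988, 2]
After 'mul': [-3976]
After 'push 3': [-3976, 3]
After 'mul': [-11928]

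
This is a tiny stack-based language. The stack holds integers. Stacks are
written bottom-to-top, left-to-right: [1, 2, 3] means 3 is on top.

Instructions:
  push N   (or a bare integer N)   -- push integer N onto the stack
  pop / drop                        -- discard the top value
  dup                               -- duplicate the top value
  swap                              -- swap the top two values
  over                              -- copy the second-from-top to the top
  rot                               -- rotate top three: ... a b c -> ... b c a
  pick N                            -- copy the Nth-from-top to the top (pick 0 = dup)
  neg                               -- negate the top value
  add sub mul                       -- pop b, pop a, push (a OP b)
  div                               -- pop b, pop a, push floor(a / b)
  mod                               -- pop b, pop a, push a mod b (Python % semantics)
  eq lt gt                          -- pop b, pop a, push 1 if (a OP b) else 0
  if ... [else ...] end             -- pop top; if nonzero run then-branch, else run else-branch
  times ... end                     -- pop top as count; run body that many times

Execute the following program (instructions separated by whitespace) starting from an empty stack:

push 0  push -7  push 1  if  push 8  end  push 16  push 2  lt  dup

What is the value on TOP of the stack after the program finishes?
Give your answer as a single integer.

After 'push 0': [0]
After 'push -7': [0, -7]
After 'push 1': [0, -7, 1]
After 'if': [0, -7]
After 'push 8': [0, -7, 8]
After 'push 16': [0, -7, 8, 16]
After 'push 2': [0, -7, 8, 16, 2]
After 'lt': [0, -7, 8, 0]
After 'dup': [0, -7, 8, 0, 0]

Answer: 0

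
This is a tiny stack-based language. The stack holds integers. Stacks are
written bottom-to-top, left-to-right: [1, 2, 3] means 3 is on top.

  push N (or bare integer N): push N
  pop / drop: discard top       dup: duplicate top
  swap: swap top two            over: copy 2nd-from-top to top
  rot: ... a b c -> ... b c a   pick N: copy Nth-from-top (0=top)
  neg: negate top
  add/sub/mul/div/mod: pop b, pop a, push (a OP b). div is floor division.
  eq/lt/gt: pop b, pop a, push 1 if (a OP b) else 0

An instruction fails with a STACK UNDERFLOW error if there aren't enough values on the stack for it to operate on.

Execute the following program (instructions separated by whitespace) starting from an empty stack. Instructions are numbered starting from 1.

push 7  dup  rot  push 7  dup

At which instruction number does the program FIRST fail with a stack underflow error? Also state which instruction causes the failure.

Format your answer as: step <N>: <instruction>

Step 1 ('push 7'): stack = [7], depth = 1
Step 2 ('dup'): stack = [7, 7], depth = 2
Step 3 ('rot'): needs 3 value(s) but depth is 2 — STACK UNDERFLOW

Answer: step 3: rot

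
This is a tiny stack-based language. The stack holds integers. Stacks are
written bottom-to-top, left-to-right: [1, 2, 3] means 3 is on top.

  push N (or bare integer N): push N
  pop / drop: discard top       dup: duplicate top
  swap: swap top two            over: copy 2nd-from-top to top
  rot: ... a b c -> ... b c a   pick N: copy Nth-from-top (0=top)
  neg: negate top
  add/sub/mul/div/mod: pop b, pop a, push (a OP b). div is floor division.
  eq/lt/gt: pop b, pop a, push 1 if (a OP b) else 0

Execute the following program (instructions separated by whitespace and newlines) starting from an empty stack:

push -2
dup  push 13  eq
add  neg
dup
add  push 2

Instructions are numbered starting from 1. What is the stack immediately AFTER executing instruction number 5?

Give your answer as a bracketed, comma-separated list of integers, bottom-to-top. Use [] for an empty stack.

Answer: [-2]

Derivation:
Step 1 ('push -2'): [-2]
Step 2 ('dup'): [-2, -2]
Step 3 ('push 13'): [-2, -2, 13]
Step 4 ('eq'): [-2, 0]
Step 5 ('add'): [-2]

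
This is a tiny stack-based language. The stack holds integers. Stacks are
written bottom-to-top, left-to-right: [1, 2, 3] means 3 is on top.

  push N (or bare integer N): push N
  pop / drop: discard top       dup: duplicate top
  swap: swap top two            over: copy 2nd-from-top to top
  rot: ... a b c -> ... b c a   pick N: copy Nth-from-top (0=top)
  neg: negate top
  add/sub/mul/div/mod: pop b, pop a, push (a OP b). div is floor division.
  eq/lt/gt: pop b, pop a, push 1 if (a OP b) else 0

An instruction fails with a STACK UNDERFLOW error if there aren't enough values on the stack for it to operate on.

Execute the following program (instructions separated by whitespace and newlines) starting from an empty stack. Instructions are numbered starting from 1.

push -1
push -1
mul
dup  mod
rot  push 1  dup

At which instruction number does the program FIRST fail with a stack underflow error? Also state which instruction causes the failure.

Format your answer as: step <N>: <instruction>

Step 1 ('push -1'): stack = [-1], depth = 1
Step 2 ('push -1'): stack = [-1, -1], depth = 2
Step 3 ('mul'): stack = [1], depth = 1
Step 4 ('dup'): stack = [1, 1], depth = 2
Step 5 ('mod'): stack = [0], depth = 1
Step 6 ('rot'): needs 3 value(s) but depth is 1 — STACK UNDERFLOW

Answer: step 6: rot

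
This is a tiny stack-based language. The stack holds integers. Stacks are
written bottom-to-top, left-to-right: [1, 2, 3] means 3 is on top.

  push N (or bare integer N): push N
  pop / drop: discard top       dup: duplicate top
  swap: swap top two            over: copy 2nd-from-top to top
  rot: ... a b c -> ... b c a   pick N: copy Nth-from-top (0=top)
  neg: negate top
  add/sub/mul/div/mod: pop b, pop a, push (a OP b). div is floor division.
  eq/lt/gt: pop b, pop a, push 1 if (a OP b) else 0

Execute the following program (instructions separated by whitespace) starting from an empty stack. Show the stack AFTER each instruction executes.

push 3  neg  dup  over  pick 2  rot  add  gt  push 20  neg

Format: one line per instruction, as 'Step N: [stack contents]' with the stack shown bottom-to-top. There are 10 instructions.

Step 1: [3]
Step 2: [-3]
Step 3: [-3, -3]
Step 4: [-3, -3, -3]
Step 5: [-3, -3, -3, -3]
Step 6: [-3, -3, -3, -3]
Step 7: [-3, -3, -6]
Step 8: [-3, 1]
Step 9: [-3, 1, 20]
Step 10: [-3, 1, -20]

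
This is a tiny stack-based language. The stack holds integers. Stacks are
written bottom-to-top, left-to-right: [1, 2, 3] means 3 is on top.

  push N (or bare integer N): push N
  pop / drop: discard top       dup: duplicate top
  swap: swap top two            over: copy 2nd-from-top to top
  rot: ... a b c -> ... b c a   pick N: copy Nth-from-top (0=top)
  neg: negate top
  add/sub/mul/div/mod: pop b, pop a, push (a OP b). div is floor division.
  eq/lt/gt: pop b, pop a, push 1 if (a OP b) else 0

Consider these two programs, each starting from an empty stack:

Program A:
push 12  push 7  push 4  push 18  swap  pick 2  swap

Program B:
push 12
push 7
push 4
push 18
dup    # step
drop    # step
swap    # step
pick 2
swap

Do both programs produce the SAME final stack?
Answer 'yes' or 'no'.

Answer: yes

Derivation:
Program A trace:
  After 'push 12': [12]
  After 'push 7': [12, 7]
  After 'push 4': [12, 7, 4]
  After 'push 18': [12, 7, 4, 18]
  After 'swap': [12, 7, 18, 4]
  After 'pick 2': [12, 7, 18, 4, 7]
  After 'swap': [12, 7, 18, 7, 4]
Program A final stack: [12, 7, 18, 7, 4]

Program B trace:
  After 'push 12': [12]
  After 'push 7': [12, 7]
  After 'push 4': [12, 7, 4]
  After 'push 18': [12, 7, 4, 18]
  After 'dup': [12, 7, 4, 18, 18]
  After 'drop': [12, 7, 4, 18]
  After 'swap': [12, 7, 18, 4]
  After 'pick 2': [12, 7, 18, 4, 7]
  After 'swap': [12, 7, 18, 7, 4]
Program B final stack: [12, 7, 18, 7, 4]
Same: yes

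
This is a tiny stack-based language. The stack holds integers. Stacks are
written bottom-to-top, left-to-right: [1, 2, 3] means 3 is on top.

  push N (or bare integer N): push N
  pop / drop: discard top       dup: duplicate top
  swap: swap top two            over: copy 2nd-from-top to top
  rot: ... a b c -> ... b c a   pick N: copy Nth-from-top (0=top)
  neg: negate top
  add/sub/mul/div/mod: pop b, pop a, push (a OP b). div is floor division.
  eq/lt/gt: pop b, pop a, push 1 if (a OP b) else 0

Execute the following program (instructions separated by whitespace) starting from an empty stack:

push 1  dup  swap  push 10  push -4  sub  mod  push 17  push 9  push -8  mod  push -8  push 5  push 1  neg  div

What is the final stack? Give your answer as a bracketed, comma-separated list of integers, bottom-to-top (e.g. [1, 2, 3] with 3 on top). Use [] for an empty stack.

After 'push 1': [1]
After 'dup': [1, 1]
After 'swap': [1, 1]
After 'push 10': [1, 1, 10]
After 'push -4': [1, 1, 10, -4]
After 'sub': [1, 1, 14]
After 'mod': [1, 1]
After 'push 17': [1, 1, 17]
After 'push 9': [1, 1, 17, 9]
After 'push -8': [1, 1, 17, 9, -8]
After 'mod': [1, 1, 17, -7]
After 'push -8': [1, 1, 17, -7, -8]
After 'push 5': [1, 1, 17, -7, -8, 5]
After 'push 1': [1, 1, 17, -7, -8, 5, 1]
After 'neg': [1, 1, 17, -7, -8, 5, -1]
After 'div': [1, 1, 17, -7, -8, -5]

Answer: [1, 1, 17, -7, -8, -5]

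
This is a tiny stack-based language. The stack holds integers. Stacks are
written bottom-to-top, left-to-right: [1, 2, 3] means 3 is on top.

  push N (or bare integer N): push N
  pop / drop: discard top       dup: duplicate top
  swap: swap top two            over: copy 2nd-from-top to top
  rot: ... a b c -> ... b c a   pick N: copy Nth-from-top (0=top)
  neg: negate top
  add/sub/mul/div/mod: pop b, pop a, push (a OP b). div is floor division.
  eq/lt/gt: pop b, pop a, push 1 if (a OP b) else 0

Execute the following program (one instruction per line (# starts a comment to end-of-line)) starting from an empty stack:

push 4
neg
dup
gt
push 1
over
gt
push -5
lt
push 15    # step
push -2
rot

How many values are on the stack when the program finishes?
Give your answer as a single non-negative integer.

Answer: 4

Derivation:
After 'push 4': stack = [4] (depth 1)
After 'neg': stack = [-4] (depth 1)
After 'dup': stack = [-4, -4] (depth 2)
After 'gt': stack = [0] (depth 1)
After 'push 1': stack = [0, 1] (depth 2)
After 'over': stack = [0, 1, 0] (depth 3)
After 'gt': stack = [0, 1] (depth 2)
After 'push -5': stack = [0, 1, -5] (depth 3)
After 'lt': stack = [0, 0] (depth 2)
After 'push 15': stack = [0, 0, 15] (depth 3)
After 'push -2': stack = [0, 0, 15, -2] (depth 4)
After 'rot': stack = [0, 15, -2, 0] (depth 4)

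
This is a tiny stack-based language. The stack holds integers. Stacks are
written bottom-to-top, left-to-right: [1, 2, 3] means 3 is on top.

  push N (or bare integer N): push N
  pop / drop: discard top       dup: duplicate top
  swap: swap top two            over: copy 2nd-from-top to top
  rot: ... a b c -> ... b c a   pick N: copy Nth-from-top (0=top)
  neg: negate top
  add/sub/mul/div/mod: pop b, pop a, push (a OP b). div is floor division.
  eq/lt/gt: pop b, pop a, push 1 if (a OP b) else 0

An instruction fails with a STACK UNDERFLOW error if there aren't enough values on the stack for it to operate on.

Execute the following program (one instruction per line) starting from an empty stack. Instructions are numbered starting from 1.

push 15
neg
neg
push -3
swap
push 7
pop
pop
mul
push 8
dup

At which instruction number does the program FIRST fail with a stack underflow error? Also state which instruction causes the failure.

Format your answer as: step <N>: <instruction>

Step 1 ('push 15'): stack = [15], depth = 1
Step 2 ('neg'): stack = [-15], depth = 1
Step 3 ('neg'): stack = [15], depth = 1
Step 4 ('push -3'): stack = [15, -3], depth = 2
Step 5 ('swap'): stack = [-3, 15], depth = 2
Step 6 ('push 7'): stack = [-3, 15, 7], depth = 3
Step 7 ('pop'): stack = [-3, 15], depth = 2
Step 8 ('pop'): stack = [-3], depth = 1
Step 9 ('mul'): needs 2 value(s) but depth is 1 — STACK UNDERFLOW

Answer: step 9: mul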